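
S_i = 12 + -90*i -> [12, -78, -168, -258, -348]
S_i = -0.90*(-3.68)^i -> [-0.9, 3.31, -12.19, 44.85, -165.06]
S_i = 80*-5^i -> [80, -400, 2000, -10000, 50000]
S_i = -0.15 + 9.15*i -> [-0.15, 9.0, 18.15, 27.3, 36.45]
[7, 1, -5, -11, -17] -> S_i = 7 + -6*i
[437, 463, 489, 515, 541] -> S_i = 437 + 26*i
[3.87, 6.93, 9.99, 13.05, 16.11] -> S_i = 3.87 + 3.06*i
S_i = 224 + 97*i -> [224, 321, 418, 515, 612]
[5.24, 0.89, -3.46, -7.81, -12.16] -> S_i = 5.24 + -4.35*i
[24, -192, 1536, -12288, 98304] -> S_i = 24*-8^i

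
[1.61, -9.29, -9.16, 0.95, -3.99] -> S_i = Random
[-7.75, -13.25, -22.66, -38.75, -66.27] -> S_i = -7.75*1.71^i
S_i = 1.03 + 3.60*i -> [1.03, 4.63, 8.23, 11.83, 15.43]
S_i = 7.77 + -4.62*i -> [7.77, 3.15, -1.47, -6.09, -10.71]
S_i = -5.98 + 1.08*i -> [-5.98, -4.9, -3.82, -2.74, -1.66]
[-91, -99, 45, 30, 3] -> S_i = Random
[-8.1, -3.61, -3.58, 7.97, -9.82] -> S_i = Random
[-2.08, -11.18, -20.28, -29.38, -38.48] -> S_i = -2.08 + -9.10*i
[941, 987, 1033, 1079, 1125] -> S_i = 941 + 46*i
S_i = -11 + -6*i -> [-11, -17, -23, -29, -35]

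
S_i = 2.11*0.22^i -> [2.11, 0.46, 0.1, 0.02, 0.0]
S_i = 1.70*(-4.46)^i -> [1.7, -7.58, 33.82, -150.82, 672.65]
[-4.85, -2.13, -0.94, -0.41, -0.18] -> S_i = -4.85*0.44^i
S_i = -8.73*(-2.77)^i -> [-8.73, 24.18, -66.98, 185.55, -513.96]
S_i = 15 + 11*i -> [15, 26, 37, 48, 59]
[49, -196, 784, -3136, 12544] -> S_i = 49*-4^i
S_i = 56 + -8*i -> [56, 48, 40, 32, 24]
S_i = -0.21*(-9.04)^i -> [-0.21, 1.9, -17.16, 155.14, -1402.47]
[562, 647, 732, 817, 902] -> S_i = 562 + 85*i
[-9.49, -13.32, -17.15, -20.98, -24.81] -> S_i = -9.49 + -3.83*i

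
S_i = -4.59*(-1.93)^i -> [-4.59, 8.86, -17.1, 33.0, -63.69]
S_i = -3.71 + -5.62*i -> [-3.71, -9.33, -14.95, -20.57, -26.19]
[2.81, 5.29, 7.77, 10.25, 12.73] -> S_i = 2.81 + 2.48*i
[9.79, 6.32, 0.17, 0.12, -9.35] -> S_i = Random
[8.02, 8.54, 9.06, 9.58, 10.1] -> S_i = 8.02 + 0.52*i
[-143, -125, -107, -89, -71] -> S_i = -143 + 18*i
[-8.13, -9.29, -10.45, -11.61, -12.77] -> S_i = -8.13 + -1.16*i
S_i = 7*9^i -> [7, 63, 567, 5103, 45927]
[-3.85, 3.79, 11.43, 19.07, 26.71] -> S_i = -3.85 + 7.64*i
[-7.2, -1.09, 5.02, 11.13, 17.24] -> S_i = -7.20 + 6.11*i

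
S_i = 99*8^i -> [99, 792, 6336, 50688, 405504]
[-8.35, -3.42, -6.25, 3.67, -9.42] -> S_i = Random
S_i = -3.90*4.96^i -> [-3.9, -19.34, -95.95, -475.89, -2360.43]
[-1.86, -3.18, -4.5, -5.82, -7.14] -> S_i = -1.86 + -1.32*i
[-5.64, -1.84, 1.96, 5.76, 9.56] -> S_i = -5.64 + 3.80*i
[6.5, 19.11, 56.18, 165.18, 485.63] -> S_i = 6.50*2.94^i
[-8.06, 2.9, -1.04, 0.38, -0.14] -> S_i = -8.06*(-0.36)^i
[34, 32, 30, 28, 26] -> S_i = 34 + -2*i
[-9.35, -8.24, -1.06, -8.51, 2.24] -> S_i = Random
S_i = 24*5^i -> [24, 120, 600, 3000, 15000]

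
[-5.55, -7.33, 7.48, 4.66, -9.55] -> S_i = Random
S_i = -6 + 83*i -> [-6, 77, 160, 243, 326]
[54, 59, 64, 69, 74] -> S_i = 54 + 5*i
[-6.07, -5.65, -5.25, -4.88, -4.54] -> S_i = -6.07*0.93^i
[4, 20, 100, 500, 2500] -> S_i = 4*5^i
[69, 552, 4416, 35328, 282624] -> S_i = 69*8^i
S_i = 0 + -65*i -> [0, -65, -130, -195, -260]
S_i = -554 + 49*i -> [-554, -505, -456, -407, -358]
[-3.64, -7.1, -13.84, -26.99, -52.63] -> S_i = -3.64*1.95^i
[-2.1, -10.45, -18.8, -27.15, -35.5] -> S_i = -2.10 + -8.35*i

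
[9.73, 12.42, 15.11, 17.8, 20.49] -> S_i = 9.73 + 2.69*i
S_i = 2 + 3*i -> [2, 5, 8, 11, 14]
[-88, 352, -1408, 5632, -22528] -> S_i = -88*-4^i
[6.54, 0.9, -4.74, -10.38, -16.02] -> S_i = 6.54 + -5.64*i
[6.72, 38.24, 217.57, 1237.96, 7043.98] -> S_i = 6.72*5.69^i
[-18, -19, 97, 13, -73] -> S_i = Random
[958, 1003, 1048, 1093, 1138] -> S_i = 958 + 45*i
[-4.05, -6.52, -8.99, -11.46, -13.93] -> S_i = -4.05 + -2.47*i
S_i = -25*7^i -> [-25, -175, -1225, -8575, -60025]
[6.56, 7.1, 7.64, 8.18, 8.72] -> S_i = 6.56 + 0.54*i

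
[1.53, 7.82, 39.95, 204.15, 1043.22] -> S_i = 1.53*5.11^i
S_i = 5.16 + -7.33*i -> [5.16, -2.17, -9.5, -16.83, -24.16]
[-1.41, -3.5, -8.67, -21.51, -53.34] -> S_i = -1.41*2.48^i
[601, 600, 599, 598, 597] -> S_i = 601 + -1*i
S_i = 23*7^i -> [23, 161, 1127, 7889, 55223]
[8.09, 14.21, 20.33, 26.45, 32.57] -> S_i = 8.09 + 6.12*i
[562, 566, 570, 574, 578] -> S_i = 562 + 4*i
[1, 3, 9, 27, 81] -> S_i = 1*3^i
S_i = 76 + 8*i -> [76, 84, 92, 100, 108]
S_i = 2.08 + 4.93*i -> [2.08, 7.01, 11.94, 16.87, 21.8]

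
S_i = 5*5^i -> [5, 25, 125, 625, 3125]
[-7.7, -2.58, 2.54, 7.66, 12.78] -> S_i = -7.70 + 5.12*i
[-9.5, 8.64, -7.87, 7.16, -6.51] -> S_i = -9.50*(-0.91)^i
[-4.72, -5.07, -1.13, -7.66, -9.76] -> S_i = Random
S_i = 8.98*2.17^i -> [8.98, 19.49, 42.29, 91.76, 199.12]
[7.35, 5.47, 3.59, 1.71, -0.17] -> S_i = 7.35 + -1.88*i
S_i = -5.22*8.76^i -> [-5.22, -45.73, -400.57, -3509.0, -30738.8]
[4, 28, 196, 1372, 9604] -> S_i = 4*7^i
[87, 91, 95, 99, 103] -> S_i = 87 + 4*i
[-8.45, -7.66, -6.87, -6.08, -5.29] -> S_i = -8.45 + 0.79*i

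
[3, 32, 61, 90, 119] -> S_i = 3 + 29*i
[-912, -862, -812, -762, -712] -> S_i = -912 + 50*i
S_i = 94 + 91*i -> [94, 185, 276, 367, 458]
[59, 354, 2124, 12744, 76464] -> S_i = 59*6^i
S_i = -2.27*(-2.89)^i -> [-2.27, 6.56, -18.96, 54.79, -158.35]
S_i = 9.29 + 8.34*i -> [9.29, 17.63, 25.97, 34.31, 42.65]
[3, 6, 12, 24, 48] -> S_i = 3*2^i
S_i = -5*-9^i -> [-5, 45, -405, 3645, -32805]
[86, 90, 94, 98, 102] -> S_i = 86 + 4*i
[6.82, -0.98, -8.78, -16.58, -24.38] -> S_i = 6.82 + -7.80*i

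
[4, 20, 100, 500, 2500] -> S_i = 4*5^i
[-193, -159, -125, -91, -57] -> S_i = -193 + 34*i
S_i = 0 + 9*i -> [0, 9, 18, 27, 36]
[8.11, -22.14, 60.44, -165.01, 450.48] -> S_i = 8.11*(-2.73)^i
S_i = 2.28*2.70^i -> [2.28, 6.16, 16.62, 44.88, 121.17]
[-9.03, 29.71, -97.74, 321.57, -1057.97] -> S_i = -9.03*(-3.29)^i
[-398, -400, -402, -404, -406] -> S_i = -398 + -2*i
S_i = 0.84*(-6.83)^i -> [0.84, -5.74, 39.19, -267.63, 1827.94]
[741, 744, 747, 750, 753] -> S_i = 741 + 3*i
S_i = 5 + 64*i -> [5, 69, 133, 197, 261]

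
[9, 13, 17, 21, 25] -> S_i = 9 + 4*i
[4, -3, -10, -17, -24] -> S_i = 4 + -7*i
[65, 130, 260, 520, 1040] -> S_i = 65*2^i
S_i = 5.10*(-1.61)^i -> [5.1, -8.21, 13.22, -21.28, 34.27]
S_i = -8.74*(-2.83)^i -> [-8.74, 24.73, -70.0, 198.09, -560.61]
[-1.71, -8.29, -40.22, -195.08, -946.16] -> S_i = -1.71*4.85^i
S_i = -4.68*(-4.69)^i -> [-4.68, 21.95, -102.94, 482.8, -2264.32]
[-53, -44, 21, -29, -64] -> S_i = Random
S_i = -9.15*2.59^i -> [-9.15, -23.7, -61.38, -158.97, -411.74]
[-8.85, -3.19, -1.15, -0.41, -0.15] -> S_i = -8.85*0.36^i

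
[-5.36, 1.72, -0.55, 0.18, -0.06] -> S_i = -5.36*(-0.32)^i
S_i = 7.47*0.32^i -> [7.47, 2.39, 0.76, 0.24, 0.08]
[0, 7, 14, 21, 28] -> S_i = 0 + 7*i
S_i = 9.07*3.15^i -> [9.07, 28.57, 90.0, 283.49, 893.0]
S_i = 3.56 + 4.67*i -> [3.56, 8.23, 12.9, 17.57, 22.24]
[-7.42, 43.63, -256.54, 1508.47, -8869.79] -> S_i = -7.42*(-5.88)^i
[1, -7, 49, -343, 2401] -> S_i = 1*-7^i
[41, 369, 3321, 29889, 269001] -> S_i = 41*9^i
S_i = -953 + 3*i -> [-953, -950, -947, -944, -941]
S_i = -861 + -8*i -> [-861, -869, -877, -885, -893]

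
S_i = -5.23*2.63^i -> [-5.23, -13.75, -36.18, -95.14, -250.22]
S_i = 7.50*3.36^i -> [7.5, 25.2, 84.67, 284.5, 955.91]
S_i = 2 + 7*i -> [2, 9, 16, 23, 30]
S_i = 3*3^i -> [3, 9, 27, 81, 243]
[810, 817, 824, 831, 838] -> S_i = 810 + 7*i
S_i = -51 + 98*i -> [-51, 47, 145, 243, 341]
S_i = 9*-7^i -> [9, -63, 441, -3087, 21609]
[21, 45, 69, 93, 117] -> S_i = 21 + 24*i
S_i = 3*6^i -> [3, 18, 108, 648, 3888]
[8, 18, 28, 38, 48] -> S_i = 8 + 10*i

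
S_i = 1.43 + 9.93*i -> [1.43, 11.36, 21.29, 31.22, 41.15]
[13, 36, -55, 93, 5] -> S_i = Random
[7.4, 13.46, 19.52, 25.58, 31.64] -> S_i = 7.40 + 6.06*i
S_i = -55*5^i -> [-55, -275, -1375, -6875, -34375]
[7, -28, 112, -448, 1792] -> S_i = 7*-4^i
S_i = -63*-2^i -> [-63, 126, -252, 504, -1008]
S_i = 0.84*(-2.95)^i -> [0.84, -2.48, 7.31, -21.56, 63.62]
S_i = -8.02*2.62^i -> [-8.02, -21.01, -55.05, -144.24, -377.9]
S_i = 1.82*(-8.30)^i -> [1.82, -15.11, 125.38, -1040.65, 8637.41]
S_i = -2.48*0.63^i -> [-2.48, -1.56, -0.98, -0.62, -0.39]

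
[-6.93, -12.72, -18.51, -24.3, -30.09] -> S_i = -6.93 + -5.79*i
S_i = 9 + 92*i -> [9, 101, 193, 285, 377]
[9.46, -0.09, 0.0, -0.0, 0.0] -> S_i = 9.46*(-0.01)^i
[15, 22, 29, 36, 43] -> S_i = 15 + 7*i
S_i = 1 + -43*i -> [1, -42, -85, -128, -171]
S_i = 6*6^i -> [6, 36, 216, 1296, 7776]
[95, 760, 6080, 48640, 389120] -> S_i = 95*8^i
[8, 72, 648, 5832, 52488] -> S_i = 8*9^i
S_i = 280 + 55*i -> [280, 335, 390, 445, 500]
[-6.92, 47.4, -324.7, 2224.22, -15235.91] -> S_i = -6.92*(-6.85)^i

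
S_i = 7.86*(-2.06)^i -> [7.86, -16.19, 33.35, -68.71, 141.54]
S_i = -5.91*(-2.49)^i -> [-5.91, 14.72, -36.64, 91.24, -227.19]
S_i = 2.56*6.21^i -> [2.56, 15.9, 98.72, 613.08, 3807.21]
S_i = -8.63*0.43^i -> [-8.63, -3.71, -1.6, -0.69, -0.3]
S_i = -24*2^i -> [-24, -48, -96, -192, -384]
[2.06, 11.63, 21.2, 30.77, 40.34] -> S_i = 2.06 + 9.57*i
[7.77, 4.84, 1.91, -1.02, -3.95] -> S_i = 7.77 + -2.93*i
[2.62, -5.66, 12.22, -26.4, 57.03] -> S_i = 2.62*(-2.16)^i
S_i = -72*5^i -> [-72, -360, -1800, -9000, -45000]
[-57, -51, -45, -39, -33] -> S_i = -57 + 6*i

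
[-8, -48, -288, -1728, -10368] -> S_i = -8*6^i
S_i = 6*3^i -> [6, 18, 54, 162, 486]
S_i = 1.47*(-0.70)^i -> [1.47, -1.03, 0.72, -0.5, 0.35]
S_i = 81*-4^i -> [81, -324, 1296, -5184, 20736]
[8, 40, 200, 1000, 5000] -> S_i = 8*5^i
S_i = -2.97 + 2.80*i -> [-2.97, -0.17, 2.63, 5.43, 8.23]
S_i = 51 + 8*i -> [51, 59, 67, 75, 83]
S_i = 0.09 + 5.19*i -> [0.09, 5.28, 10.47, 15.66, 20.85]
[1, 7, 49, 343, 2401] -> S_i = 1*7^i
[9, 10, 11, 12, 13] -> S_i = 9 + 1*i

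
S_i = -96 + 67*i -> [-96, -29, 38, 105, 172]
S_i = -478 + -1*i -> [-478, -479, -480, -481, -482]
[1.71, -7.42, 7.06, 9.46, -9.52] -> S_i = Random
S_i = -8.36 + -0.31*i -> [-8.36, -8.67, -8.98, -9.29, -9.6]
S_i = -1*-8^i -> [-1, 8, -64, 512, -4096]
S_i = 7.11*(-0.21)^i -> [7.11, -1.49, 0.31, -0.07, 0.01]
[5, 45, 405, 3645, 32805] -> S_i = 5*9^i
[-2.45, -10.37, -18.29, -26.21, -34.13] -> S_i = -2.45 + -7.92*i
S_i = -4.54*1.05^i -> [-4.54, -4.77, -5.01, -5.26, -5.52]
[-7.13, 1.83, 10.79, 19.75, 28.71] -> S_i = -7.13 + 8.96*i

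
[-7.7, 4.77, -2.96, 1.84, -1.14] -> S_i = -7.70*(-0.62)^i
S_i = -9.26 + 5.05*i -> [-9.26, -4.21, 0.84, 5.89, 10.94]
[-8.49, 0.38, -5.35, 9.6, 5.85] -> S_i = Random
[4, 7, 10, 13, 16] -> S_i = 4 + 3*i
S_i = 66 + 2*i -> [66, 68, 70, 72, 74]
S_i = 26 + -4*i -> [26, 22, 18, 14, 10]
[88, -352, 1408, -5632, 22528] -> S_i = 88*-4^i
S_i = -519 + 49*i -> [-519, -470, -421, -372, -323]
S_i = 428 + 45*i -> [428, 473, 518, 563, 608]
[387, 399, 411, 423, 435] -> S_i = 387 + 12*i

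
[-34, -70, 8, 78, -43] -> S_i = Random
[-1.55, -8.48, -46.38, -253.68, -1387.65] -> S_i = -1.55*5.47^i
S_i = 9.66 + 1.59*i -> [9.66, 11.25, 12.84, 14.43, 16.02]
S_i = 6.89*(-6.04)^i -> [6.89, -41.62, 251.36, -1518.2, 9169.95]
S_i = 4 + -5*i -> [4, -1, -6, -11, -16]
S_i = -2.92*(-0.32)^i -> [-2.92, 0.93, -0.3, 0.1, -0.03]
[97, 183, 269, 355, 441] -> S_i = 97 + 86*i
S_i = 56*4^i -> [56, 224, 896, 3584, 14336]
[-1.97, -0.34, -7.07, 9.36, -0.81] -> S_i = Random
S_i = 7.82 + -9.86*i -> [7.82, -2.04, -11.9, -21.76, -31.62]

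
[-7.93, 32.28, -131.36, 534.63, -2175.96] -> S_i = -7.93*(-4.07)^i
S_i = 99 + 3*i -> [99, 102, 105, 108, 111]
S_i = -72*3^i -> [-72, -216, -648, -1944, -5832]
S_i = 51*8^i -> [51, 408, 3264, 26112, 208896]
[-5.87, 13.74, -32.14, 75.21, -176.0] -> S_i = -5.87*(-2.34)^i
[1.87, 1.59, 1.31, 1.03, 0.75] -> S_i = 1.87 + -0.28*i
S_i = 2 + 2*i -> [2, 4, 6, 8, 10]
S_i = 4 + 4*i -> [4, 8, 12, 16, 20]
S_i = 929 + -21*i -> [929, 908, 887, 866, 845]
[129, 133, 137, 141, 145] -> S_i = 129 + 4*i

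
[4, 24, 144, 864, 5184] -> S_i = 4*6^i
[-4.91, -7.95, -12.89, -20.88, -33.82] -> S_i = -4.91*1.62^i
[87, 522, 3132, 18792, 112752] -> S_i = 87*6^i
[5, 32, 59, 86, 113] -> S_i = 5 + 27*i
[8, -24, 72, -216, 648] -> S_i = 8*-3^i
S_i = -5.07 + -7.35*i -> [-5.07, -12.42, -19.77, -27.12, -34.47]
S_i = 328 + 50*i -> [328, 378, 428, 478, 528]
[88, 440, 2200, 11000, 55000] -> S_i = 88*5^i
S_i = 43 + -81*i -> [43, -38, -119, -200, -281]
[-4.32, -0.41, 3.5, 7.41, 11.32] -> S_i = -4.32 + 3.91*i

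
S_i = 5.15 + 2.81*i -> [5.15, 7.96, 10.77, 13.58, 16.39]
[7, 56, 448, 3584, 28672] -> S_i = 7*8^i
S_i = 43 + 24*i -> [43, 67, 91, 115, 139]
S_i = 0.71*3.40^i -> [0.71, 2.41, 8.21, 27.91, 94.88]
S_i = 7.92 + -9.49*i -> [7.92, -1.57, -11.06, -20.55, -30.04]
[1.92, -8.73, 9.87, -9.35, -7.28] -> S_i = Random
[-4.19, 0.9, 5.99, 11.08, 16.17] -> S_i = -4.19 + 5.09*i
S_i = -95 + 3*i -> [-95, -92, -89, -86, -83]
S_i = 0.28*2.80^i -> [0.28, 0.78, 2.2, 6.15, 17.21]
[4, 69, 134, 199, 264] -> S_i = 4 + 65*i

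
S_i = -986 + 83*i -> [-986, -903, -820, -737, -654]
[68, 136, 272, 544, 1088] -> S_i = 68*2^i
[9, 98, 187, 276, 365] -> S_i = 9 + 89*i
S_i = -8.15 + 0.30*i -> [-8.15, -7.85, -7.55, -7.25, -6.95]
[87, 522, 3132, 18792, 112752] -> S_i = 87*6^i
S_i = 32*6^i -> [32, 192, 1152, 6912, 41472]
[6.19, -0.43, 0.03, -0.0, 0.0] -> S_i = 6.19*(-0.07)^i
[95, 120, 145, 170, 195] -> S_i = 95 + 25*i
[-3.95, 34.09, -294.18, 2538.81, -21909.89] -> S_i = -3.95*(-8.63)^i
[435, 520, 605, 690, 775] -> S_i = 435 + 85*i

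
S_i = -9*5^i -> [-9, -45, -225, -1125, -5625]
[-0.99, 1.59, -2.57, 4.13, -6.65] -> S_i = -0.99*(-1.61)^i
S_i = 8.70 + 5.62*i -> [8.7, 14.32, 19.94, 25.56, 31.18]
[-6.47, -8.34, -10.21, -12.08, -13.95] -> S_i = -6.47 + -1.87*i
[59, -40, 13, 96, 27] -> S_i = Random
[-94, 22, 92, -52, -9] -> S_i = Random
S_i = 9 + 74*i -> [9, 83, 157, 231, 305]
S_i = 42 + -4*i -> [42, 38, 34, 30, 26]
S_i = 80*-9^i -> [80, -720, 6480, -58320, 524880]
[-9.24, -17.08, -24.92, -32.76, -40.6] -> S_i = -9.24 + -7.84*i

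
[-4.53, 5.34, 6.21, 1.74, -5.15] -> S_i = Random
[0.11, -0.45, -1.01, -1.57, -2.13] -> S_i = 0.11 + -0.56*i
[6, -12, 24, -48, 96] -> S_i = 6*-2^i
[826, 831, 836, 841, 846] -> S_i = 826 + 5*i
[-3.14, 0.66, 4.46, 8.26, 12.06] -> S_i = -3.14 + 3.80*i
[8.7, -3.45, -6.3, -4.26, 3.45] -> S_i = Random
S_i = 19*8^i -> [19, 152, 1216, 9728, 77824]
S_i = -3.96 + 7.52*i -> [-3.96, 3.56, 11.08, 18.6, 26.12]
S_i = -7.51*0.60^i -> [-7.51, -4.51, -2.7, -1.62, -0.97]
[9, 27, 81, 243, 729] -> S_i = 9*3^i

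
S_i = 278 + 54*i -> [278, 332, 386, 440, 494]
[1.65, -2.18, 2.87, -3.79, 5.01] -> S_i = 1.65*(-1.32)^i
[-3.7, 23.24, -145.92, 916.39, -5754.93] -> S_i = -3.70*(-6.28)^i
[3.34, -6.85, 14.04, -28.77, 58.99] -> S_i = 3.34*(-2.05)^i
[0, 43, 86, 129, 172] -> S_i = 0 + 43*i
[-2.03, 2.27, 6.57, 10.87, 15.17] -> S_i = -2.03 + 4.30*i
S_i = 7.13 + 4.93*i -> [7.13, 12.06, 16.99, 21.92, 26.85]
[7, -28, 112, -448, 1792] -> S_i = 7*-4^i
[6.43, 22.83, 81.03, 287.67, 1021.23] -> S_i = 6.43*3.55^i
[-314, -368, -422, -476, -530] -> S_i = -314 + -54*i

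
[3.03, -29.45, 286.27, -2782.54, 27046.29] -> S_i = 3.03*(-9.72)^i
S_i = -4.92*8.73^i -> [-4.92, -42.95, -374.97, -3273.47, -28577.36]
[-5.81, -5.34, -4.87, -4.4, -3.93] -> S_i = -5.81 + 0.47*i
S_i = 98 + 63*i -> [98, 161, 224, 287, 350]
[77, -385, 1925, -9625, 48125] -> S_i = 77*-5^i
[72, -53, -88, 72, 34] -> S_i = Random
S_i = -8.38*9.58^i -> [-8.38, -80.28, -769.09, -7367.85, -70583.97]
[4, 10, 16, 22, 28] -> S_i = 4 + 6*i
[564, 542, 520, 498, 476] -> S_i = 564 + -22*i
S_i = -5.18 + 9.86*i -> [-5.18, 4.68, 14.54, 24.4, 34.26]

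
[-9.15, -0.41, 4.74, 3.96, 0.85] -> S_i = Random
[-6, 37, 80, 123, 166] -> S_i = -6 + 43*i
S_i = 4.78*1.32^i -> [4.78, 6.31, 8.33, 10.99, 14.51]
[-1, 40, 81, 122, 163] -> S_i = -1 + 41*i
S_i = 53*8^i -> [53, 424, 3392, 27136, 217088]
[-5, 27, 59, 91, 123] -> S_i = -5 + 32*i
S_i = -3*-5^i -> [-3, 15, -75, 375, -1875]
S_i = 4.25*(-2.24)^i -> [4.25, -9.52, 21.32, -47.77, 107.0]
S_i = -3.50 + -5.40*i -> [-3.5, -8.9, -14.3, -19.7, -25.1]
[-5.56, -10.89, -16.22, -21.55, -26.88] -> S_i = -5.56 + -5.33*i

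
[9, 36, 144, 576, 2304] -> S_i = 9*4^i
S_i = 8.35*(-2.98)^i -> [8.35, -24.88, 74.15, -220.97, 658.49]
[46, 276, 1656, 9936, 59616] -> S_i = 46*6^i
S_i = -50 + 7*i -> [-50, -43, -36, -29, -22]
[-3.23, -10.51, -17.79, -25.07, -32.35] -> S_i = -3.23 + -7.28*i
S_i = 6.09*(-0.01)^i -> [6.09, -0.06, 0.0, -0.0, 0.0]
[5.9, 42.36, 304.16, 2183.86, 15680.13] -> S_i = 5.90*7.18^i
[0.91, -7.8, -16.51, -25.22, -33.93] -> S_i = 0.91 + -8.71*i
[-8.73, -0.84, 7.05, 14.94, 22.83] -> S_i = -8.73 + 7.89*i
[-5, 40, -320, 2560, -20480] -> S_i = -5*-8^i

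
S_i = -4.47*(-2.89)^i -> [-4.47, 12.92, -37.33, 107.89, -311.82]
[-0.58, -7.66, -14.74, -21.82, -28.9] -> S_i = -0.58 + -7.08*i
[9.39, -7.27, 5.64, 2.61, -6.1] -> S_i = Random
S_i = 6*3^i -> [6, 18, 54, 162, 486]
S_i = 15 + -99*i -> [15, -84, -183, -282, -381]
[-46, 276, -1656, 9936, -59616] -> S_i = -46*-6^i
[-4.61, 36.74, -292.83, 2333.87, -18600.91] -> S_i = -4.61*(-7.97)^i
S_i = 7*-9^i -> [7, -63, 567, -5103, 45927]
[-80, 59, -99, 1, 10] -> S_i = Random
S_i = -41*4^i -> [-41, -164, -656, -2624, -10496]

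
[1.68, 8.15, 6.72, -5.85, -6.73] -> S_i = Random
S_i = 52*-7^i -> [52, -364, 2548, -17836, 124852]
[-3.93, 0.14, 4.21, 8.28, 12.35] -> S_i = -3.93 + 4.07*i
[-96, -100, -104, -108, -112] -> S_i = -96 + -4*i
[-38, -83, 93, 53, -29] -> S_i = Random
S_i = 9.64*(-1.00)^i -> [9.64, -9.64, 9.64, -9.64, 9.64]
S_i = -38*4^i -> [-38, -152, -608, -2432, -9728]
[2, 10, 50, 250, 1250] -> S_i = 2*5^i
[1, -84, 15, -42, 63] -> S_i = Random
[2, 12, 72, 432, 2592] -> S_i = 2*6^i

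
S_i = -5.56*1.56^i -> [-5.56, -8.67, -13.53, -21.11, -32.93]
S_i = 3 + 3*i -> [3, 6, 9, 12, 15]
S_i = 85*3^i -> [85, 255, 765, 2295, 6885]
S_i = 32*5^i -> [32, 160, 800, 4000, 20000]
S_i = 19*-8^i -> [19, -152, 1216, -9728, 77824]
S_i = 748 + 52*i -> [748, 800, 852, 904, 956]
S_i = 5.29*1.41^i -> [5.29, 7.46, 10.52, 14.83, 20.91]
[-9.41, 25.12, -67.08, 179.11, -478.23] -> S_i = -9.41*(-2.67)^i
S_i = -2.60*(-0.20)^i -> [-2.6, 0.52, -0.1, 0.02, -0.0]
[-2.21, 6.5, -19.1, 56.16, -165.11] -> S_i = -2.21*(-2.94)^i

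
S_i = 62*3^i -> [62, 186, 558, 1674, 5022]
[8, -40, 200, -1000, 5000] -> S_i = 8*-5^i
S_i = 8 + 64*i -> [8, 72, 136, 200, 264]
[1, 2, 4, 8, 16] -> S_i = 1*2^i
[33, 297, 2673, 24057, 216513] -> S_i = 33*9^i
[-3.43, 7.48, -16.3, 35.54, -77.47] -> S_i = -3.43*(-2.18)^i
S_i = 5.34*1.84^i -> [5.34, 9.83, 18.08, 33.27, 61.21]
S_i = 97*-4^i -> [97, -388, 1552, -6208, 24832]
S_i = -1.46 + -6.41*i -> [-1.46, -7.87, -14.28, -20.69, -27.1]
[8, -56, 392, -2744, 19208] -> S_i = 8*-7^i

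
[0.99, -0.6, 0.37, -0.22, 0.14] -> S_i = 0.99*(-0.61)^i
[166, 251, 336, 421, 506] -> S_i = 166 + 85*i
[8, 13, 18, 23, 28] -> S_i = 8 + 5*i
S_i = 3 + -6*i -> [3, -3, -9, -15, -21]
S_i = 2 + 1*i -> [2, 3, 4, 5, 6]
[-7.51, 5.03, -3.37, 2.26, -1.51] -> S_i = -7.51*(-0.67)^i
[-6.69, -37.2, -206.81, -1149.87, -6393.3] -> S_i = -6.69*5.56^i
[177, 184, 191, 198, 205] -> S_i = 177 + 7*i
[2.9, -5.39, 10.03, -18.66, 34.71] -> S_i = 2.90*(-1.86)^i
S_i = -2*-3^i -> [-2, 6, -18, 54, -162]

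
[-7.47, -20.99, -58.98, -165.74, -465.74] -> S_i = -7.47*2.81^i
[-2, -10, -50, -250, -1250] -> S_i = -2*5^i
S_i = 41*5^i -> [41, 205, 1025, 5125, 25625]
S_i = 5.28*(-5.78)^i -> [5.28, -30.52, 176.4, -1019.57, 5893.12]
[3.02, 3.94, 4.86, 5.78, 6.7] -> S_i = 3.02 + 0.92*i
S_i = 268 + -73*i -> [268, 195, 122, 49, -24]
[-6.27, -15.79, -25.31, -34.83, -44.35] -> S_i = -6.27 + -9.52*i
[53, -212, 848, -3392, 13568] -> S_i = 53*-4^i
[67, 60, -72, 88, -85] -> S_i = Random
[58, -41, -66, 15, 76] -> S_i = Random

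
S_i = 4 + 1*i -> [4, 5, 6, 7, 8]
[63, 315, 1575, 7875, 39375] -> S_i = 63*5^i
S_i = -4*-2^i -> [-4, 8, -16, 32, -64]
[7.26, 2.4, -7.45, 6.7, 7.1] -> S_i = Random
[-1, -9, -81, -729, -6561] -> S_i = -1*9^i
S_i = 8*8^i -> [8, 64, 512, 4096, 32768]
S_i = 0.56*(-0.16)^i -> [0.56, -0.09, 0.01, -0.0, 0.0]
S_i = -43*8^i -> [-43, -344, -2752, -22016, -176128]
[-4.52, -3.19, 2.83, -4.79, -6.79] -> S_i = Random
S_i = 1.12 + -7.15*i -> [1.12, -6.03, -13.18, -20.33, -27.48]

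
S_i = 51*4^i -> [51, 204, 816, 3264, 13056]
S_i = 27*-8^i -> [27, -216, 1728, -13824, 110592]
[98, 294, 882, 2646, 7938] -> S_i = 98*3^i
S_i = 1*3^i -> [1, 3, 9, 27, 81]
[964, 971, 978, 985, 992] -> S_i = 964 + 7*i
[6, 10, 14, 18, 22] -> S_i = 6 + 4*i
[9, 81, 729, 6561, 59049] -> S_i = 9*9^i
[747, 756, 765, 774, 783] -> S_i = 747 + 9*i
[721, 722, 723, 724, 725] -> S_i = 721 + 1*i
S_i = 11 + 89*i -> [11, 100, 189, 278, 367]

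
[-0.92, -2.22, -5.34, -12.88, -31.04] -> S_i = -0.92*2.41^i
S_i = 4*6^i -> [4, 24, 144, 864, 5184]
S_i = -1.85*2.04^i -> [-1.85, -3.77, -7.7, -15.71, -32.04]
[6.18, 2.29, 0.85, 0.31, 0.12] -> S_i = 6.18*0.37^i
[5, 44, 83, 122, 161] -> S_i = 5 + 39*i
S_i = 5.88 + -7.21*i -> [5.88, -1.33, -8.54, -15.75, -22.96]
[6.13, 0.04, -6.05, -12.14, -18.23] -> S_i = 6.13 + -6.09*i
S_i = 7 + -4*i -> [7, 3, -1, -5, -9]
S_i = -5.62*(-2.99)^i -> [-5.62, 16.8, -50.24, 150.23, -449.18]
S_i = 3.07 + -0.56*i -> [3.07, 2.51, 1.95, 1.39, 0.83]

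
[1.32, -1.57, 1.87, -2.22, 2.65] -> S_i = 1.32*(-1.19)^i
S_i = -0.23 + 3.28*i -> [-0.23, 3.05, 6.33, 9.61, 12.89]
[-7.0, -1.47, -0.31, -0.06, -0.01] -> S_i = -7.00*0.21^i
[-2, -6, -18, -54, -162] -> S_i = -2*3^i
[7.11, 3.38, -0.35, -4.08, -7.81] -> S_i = 7.11 + -3.73*i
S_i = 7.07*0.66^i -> [7.07, 4.67, 3.08, 2.03, 1.34]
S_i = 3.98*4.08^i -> [3.98, 16.24, 66.25, 270.31, 1102.87]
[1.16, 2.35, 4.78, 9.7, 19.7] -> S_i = 1.16*2.03^i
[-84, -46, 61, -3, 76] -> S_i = Random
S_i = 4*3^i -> [4, 12, 36, 108, 324]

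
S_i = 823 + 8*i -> [823, 831, 839, 847, 855]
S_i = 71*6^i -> [71, 426, 2556, 15336, 92016]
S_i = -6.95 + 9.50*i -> [-6.95, 2.55, 12.05, 21.55, 31.05]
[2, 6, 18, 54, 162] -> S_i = 2*3^i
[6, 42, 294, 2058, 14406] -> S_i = 6*7^i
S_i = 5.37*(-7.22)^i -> [5.37, -38.77, 279.93, -2021.09, 14592.28]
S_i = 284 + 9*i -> [284, 293, 302, 311, 320]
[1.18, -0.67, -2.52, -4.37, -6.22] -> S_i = 1.18 + -1.85*i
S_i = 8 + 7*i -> [8, 15, 22, 29, 36]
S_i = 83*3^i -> [83, 249, 747, 2241, 6723]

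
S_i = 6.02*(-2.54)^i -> [6.02, -15.29, 38.84, -98.65, 250.57]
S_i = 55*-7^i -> [55, -385, 2695, -18865, 132055]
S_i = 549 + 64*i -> [549, 613, 677, 741, 805]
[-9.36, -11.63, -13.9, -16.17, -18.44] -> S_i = -9.36 + -2.27*i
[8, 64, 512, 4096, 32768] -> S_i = 8*8^i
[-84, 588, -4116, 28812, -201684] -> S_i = -84*-7^i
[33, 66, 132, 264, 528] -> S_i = 33*2^i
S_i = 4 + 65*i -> [4, 69, 134, 199, 264]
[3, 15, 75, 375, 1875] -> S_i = 3*5^i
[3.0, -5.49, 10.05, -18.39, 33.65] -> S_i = 3.00*(-1.83)^i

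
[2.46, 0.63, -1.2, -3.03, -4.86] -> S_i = 2.46 + -1.83*i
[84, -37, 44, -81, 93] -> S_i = Random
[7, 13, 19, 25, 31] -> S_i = 7 + 6*i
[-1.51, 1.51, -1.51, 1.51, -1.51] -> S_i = -1.51*(-1.00)^i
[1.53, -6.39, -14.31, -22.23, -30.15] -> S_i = 1.53 + -7.92*i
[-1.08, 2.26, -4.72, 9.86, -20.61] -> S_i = -1.08*(-2.09)^i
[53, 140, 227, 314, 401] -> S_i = 53 + 87*i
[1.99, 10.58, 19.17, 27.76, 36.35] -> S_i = 1.99 + 8.59*i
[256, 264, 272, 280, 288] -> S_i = 256 + 8*i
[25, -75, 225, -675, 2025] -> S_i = 25*-3^i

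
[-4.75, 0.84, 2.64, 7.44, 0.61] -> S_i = Random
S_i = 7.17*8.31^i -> [7.17, 59.58, 495.13, 4114.55, 34191.9]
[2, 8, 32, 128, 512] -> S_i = 2*4^i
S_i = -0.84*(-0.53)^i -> [-0.84, 0.45, -0.24, 0.13, -0.07]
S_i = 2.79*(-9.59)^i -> [2.79, -26.76, 256.59, -2460.71, 23598.19]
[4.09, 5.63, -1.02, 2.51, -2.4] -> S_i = Random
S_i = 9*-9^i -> [9, -81, 729, -6561, 59049]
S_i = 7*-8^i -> [7, -56, 448, -3584, 28672]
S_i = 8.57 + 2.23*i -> [8.57, 10.8, 13.03, 15.26, 17.49]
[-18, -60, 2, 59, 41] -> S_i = Random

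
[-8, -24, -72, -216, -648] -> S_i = -8*3^i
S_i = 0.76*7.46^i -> [0.76, 5.67, 42.3, 315.52, 2353.8]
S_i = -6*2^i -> [-6, -12, -24, -48, -96]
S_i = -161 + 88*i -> [-161, -73, 15, 103, 191]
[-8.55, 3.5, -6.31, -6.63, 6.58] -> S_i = Random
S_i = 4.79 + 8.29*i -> [4.79, 13.08, 21.37, 29.66, 37.95]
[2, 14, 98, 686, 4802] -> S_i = 2*7^i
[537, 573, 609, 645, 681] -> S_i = 537 + 36*i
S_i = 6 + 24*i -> [6, 30, 54, 78, 102]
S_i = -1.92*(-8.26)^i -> [-1.92, 15.86, -131.0, 1082.04, -8937.61]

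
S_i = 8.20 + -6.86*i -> [8.2, 1.34, -5.52, -12.38, -19.24]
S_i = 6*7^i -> [6, 42, 294, 2058, 14406]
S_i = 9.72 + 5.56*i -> [9.72, 15.28, 20.84, 26.4, 31.96]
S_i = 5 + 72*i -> [5, 77, 149, 221, 293]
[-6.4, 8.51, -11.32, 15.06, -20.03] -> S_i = -6.40*(-1.33)^i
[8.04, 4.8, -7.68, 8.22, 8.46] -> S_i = Random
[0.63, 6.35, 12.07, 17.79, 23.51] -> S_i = 0.63 + 5.72*i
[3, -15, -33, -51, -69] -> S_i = 3 + -18*i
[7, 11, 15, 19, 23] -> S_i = 7 + 4*i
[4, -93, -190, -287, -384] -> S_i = 4 + -97*i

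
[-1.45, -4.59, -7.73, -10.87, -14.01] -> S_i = -1.45 + -3.14*i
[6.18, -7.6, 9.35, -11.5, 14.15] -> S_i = 6.18*(-1.23)^i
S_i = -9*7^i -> [-9, -63, -441, -3087, -21609]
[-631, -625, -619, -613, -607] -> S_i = -631 + 6*i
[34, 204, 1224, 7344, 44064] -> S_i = 34*6^i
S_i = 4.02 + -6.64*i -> [4.02, -2.62, -9.26, -15.9, -22.54]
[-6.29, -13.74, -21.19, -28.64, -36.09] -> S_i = -6.29 + -7.45*i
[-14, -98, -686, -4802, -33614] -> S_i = -14*7^i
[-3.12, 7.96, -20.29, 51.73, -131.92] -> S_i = -3.12*(-2.55)^i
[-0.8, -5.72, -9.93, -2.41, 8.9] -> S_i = Random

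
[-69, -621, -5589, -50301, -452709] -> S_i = -69*9^i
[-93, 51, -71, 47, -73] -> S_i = Random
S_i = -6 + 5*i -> [-6, -1, 4, 9, 14]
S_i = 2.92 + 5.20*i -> [2.92, 8.12, 13.32, 18.52, 23.72]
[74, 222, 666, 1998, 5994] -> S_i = 74*3^i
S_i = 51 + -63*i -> [51, -12, -75, -138, -201]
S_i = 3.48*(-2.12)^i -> [3.48, -7.38, 15.64, -33.16, 70.29]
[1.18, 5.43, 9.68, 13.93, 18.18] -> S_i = 1.18 + 4.25*i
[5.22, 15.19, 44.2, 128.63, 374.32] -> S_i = 5.22*2.91^i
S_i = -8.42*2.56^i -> [-8.42, -21.56, -55.18, -141.26, -361.64]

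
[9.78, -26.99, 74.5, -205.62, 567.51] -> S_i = 9.78*(-2.76)^i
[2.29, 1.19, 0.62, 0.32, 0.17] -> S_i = 2.29*0.52^i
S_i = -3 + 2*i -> [-3, -1, 1, 3, 5]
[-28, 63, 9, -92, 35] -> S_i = Random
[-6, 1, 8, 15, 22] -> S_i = -6 + 7*i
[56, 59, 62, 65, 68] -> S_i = 56 + 3*i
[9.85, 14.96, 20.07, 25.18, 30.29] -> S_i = 9.85 + 5.11*i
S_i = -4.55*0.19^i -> [-4.55, -0.86, -0.16, -0.03, -0.01]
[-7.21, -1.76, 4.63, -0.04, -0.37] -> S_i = Random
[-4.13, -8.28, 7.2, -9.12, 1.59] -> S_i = Random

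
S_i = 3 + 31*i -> [3, 34, 65, 96, 127]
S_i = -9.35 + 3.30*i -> [-9.35, -6.05, -2.75, 0.55, 3.85]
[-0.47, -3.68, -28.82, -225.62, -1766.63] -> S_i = -0.47*7.83^i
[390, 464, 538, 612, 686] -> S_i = 390 + 74*i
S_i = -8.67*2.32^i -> [-8.67, -20.11, -46.67, -108.26, -251.17]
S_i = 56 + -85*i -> [56, -29, -114, -199, -284]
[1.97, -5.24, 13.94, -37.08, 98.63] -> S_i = 1.97*(-2.66)^i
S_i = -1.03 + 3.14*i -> [-1.03, 2.11, 5.25, 8.39, 11.53]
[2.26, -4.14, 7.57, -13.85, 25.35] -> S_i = 2.26*(-1.83)^i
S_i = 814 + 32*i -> [814, 846, 878, 910, 942]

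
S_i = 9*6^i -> [9, 54, 324, 1944, 11664]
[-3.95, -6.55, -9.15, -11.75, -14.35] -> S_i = -3.95 + -2.60*i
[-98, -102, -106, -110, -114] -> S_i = -98 + -4*i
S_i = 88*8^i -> [88, 704, 5632, 45056, 360448]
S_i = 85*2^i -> [85, 170, 340, 680, 1360]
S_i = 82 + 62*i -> [82, 144, 206, 268, 330]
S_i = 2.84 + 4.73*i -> [2.84, 7.57, 12.3, 17.03, 21.76]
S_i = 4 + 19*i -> [4, 23, 42, 61, 80]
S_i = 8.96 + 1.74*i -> [8.96, 10.7, 12.44, 14.18, 15.92]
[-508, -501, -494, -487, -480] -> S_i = -508 + 7*i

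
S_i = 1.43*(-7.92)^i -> [1.43, -11.33, 89.7, -710.41, 5626.48]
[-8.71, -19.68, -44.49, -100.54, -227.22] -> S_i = -8.71*2.26^i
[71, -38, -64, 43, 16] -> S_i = Random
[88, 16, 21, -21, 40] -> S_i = Random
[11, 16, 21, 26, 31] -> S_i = 11 + 5*i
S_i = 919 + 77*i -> [919, 996, 1073, 1150, 1227]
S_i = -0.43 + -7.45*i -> [-0.43, -7.88, -15.33, -22.78, -30.23]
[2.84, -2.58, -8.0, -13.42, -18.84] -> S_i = 2.84 + -5.42*i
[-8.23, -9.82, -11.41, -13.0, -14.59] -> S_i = -8.23 + -1.59*i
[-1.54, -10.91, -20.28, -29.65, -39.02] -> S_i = -1.54 + -9.37*i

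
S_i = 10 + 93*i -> [10, 103, 196, 289, 382]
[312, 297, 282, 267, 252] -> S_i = 312 + -15*i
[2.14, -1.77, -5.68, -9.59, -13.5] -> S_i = 2.14 + -3.91*i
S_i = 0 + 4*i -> [0, 4, 8, 12, 16]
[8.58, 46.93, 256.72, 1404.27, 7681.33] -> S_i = 8.58*5.47^i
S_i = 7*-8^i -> [7, -56, 448, -3584, 28672]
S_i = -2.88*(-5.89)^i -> [-2.88, 16.96, -99.91, 588.49, -3466.2]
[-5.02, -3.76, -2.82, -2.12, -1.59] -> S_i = -5.02*0.75^i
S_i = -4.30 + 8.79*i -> [-4.3, 4.49, 13.28, 22.07, 30.86]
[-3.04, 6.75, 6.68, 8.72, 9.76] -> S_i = Random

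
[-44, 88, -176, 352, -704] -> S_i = -44*-2^i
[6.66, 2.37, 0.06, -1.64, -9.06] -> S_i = Random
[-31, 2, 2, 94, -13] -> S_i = Random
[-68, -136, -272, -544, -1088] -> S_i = -68*2^i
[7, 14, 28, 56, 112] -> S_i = 7*2^i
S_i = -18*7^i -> [-18, -126, -882, -6174, -43218]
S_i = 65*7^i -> [65, 455, 3185, 22295, 156065]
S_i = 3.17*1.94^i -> [3.17, 6.15, 11.93, 23.15, 44.9]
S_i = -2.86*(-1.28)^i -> [-2.86, 3.66, -4.69, 6.0, -7.68]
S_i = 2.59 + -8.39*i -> [2.59, -5.8, -14.19, -22.58, -30.97]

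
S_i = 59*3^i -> [59, 177, 531, 1593, 4779]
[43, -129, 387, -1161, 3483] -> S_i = 43*-3^i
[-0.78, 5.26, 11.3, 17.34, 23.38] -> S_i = -0.78 + 6.04*i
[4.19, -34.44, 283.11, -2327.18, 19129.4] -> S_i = 4.19*(-8.22)^i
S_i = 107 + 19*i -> [107, 126, 145, 164, 183]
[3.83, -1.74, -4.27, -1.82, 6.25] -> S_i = Random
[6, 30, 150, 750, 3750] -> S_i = 6*5^i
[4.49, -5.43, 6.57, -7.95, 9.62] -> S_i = 4.49*(-1.21)^i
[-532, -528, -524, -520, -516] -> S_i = -532 + 4*i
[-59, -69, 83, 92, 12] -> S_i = Random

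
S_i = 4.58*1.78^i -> [4.58, 8.15, 14.51, 25.83, 45.98]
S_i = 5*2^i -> [5, 10, 20, 40, 80]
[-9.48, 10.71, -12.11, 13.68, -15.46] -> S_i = -9.48*(-1.13)^i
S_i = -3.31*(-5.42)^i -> [-3.31, 17.94, -97.24, 527.02, -2856.44]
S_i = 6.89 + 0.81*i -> [6.89, 7.7, 8.51, 9.32, 10.13]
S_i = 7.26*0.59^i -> [7.26, 4.28, 2.53, 1.49, 0.88]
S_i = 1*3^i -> [1, 3, 9, 27, 81]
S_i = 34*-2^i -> [34, -68, 136, -272, 544]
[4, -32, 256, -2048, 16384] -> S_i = 4*-8^i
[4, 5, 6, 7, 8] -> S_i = 4 + 1*i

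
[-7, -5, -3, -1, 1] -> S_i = -7 + 2*i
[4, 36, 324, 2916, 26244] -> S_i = 4*9^i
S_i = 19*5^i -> [19, 95, 475, 2375, 11875]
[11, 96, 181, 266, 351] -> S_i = 11 + 85*i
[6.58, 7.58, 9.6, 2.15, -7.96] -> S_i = Random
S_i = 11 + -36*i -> [11, -25, -61, -97, -133]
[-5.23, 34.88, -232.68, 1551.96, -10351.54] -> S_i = -5.23*(-6.67)^i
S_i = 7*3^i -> [7, 21, 63, 189, 567]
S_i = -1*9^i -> [-1, -9, -81, -729, -6561]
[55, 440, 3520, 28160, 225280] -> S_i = 55*8^i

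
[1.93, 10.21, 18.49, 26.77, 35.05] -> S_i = 1.93 + 8.28*i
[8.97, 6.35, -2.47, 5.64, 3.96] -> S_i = Random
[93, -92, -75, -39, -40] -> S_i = Random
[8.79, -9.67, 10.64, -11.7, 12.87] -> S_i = 8.79*(-1.10)^i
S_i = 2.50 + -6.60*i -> [2.5, -4.1, -10.7, -17.3, -23.9]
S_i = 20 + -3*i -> [20, 17, 14, 11, 8]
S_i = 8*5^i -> [8, 40, 200, 1000, 5000]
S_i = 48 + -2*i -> [48, 46, 44, 42, 40]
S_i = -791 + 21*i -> [-791, -770, -749, -728, -707]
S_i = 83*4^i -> [83, 332, 1328, 5312, 21248]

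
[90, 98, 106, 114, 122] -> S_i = 90 + 8*i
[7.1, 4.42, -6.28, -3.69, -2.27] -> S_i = Random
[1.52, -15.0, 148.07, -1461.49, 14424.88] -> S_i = 1.52*(-9.87)^i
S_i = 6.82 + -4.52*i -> [6.82, 2.3, -2.22, -6.74, -11.26]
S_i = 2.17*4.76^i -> [2.17, 10.33, 49.17, 234.03, 1114.01]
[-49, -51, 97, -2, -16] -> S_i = Random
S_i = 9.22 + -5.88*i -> [9.22, 3.34, -2.54, -8.42, -14.3]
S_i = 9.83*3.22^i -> [9.83, 31.65, 101.92, 328.19, 1056.76]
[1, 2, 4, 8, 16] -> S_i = 1*2^i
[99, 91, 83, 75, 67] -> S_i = 99 + -8*i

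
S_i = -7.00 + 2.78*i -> [-7.0, -4.22, -1.44, 1.34, 4.12]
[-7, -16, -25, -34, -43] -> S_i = -7 + -9*i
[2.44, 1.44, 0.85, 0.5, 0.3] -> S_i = 2.44*0.59^i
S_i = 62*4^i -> [62, 248, 992, 3968, 15872]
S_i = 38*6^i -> [38, 228, 1368, 8208, 49248]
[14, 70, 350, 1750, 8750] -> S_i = 14*5^i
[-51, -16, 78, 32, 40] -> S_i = Random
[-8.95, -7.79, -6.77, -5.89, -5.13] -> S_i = -8.95*0.87^i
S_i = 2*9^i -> [2, 18, 162, 1458, 13122]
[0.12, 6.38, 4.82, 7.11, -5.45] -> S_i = Random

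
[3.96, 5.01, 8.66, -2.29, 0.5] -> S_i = Random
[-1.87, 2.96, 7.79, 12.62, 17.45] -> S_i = -1.87 + 4.83*i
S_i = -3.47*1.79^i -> [-3.47, -6.21, -11.12, -19.9, -35.62]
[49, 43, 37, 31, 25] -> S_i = 49 + -6*i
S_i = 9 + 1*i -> [9, 10, 11, 12, 13]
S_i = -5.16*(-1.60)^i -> [-5.16, 8.26, -13.21, 21.14, -33.82]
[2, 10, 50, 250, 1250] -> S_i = 2*5^i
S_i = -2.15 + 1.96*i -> [-2.15, -0.19, 1.77, 3.73, 5.69]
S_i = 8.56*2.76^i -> [8.56, 23.63, 65.21, 179.97, 496.72]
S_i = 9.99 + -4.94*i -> [9.99, 5.05, 0.11, -4.83, -9.77]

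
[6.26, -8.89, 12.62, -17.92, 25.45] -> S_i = 6.26*(-1.42)^i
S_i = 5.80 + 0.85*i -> [5.8, 6.65, 7.5, 8.35, 9.2]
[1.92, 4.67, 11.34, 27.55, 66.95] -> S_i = 1.92*2.43^i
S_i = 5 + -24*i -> [5, -19, -43, -67, -91]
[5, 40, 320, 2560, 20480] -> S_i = 5*8^i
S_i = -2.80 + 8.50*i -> [-2.8, 5.7, 14.2, 22.7, 31.2]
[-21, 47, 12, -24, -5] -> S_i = Random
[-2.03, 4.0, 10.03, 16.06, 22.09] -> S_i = -2.03 + 6.03*i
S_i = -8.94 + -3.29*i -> [-8.94, -12.23, -15.52, -18.81, -22.1]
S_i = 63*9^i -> [63, 567, 5103, 45927, 413343]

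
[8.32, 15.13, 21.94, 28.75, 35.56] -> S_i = 8.32 + 6.81*i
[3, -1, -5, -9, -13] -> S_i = 3 + -4*i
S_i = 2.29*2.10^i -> [2.29, 4.81, 10.1, 21.21, 44.54]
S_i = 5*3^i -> [5, 15, 45, 135, 405]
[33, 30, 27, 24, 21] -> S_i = 33 + -3*i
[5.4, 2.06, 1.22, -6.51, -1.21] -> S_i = Random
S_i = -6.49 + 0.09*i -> [-6.49, -6.4, -6.31, -6.22, -6.13]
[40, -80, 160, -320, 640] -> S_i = 40*-2^i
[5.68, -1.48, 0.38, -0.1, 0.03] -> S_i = 5.68*(-0.26)^i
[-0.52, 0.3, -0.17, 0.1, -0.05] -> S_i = -0.52*(-0.57)^i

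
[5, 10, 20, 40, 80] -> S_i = 5*2^i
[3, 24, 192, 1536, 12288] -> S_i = 3*8^i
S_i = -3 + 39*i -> [-3, 36, 75, 114, 153]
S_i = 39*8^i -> [39, 312, 2496, 19968, 159744]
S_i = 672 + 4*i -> [672, 676, 680, 684, 688]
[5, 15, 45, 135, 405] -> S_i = 5*3^i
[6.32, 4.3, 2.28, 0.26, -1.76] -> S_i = 6.32 + -2.02*i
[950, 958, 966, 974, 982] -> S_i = 950 + 8*i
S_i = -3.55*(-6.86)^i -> [-3.55, 24.35, -167.06, 1146.04, -7861.85]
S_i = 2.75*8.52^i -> [2.75, 23.43, 199.62, 1700.79, 14490.76]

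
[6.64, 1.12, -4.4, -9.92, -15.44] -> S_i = 6.64 + -5.52*i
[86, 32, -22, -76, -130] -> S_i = 86 + -54*i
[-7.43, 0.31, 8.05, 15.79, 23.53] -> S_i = -7.43 + 7.74*i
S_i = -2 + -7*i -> [-2, -9, -16, -23, -30]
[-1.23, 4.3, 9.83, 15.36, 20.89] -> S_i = -1.23 + 5.53*i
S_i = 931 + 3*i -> [931, 934, 937, 940, 943]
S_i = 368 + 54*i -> [368, 422, 476, 530, 584]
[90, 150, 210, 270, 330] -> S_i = 90 + 60*i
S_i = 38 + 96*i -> [38, 134, 230, 326, 422]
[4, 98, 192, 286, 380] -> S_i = 4 + 94*i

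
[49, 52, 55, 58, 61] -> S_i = 49 + 3*i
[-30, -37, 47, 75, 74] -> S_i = Random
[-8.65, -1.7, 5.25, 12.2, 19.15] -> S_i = -8.65 + 6.95*i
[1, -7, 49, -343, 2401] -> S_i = 1*-7^i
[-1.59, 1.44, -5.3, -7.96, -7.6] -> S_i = Random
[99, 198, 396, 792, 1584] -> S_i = 99*2^i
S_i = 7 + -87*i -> [7, -80, -167, -254, -341]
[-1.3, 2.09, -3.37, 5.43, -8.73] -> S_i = -1.30*(-1.61)^i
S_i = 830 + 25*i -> [830, 855, 880, 905, 930]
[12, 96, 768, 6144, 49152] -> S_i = 12*8^i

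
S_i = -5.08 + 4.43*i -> [-5.08, -0.65, 3.78, 8.21, 12.64]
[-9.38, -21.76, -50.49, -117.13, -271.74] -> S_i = -9.38*2.32^i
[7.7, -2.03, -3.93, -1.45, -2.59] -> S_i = Random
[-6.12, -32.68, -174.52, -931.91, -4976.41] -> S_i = -6.12*5.34^i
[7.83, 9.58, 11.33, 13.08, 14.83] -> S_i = 7.83 + 1.75*i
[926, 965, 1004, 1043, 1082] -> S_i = 926 + 39*i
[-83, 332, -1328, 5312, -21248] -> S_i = -83*-4^i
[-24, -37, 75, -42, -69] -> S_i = Random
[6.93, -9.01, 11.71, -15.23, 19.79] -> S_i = 6.93*(-1.30)^i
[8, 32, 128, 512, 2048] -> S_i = 8*4^i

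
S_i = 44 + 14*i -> [44, 58, 72, 86, 100]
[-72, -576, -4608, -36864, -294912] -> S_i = -72*8^i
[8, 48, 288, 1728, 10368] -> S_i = 8*6^i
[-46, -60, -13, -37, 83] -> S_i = Random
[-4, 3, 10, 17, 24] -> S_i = -4 + 7*i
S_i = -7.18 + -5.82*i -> [-7.18, -13.0, -18.82, -24.64, -30.46]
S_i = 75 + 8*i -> [75, 83, 91, 99, 107]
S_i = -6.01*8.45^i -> [-6.01, -50.78, -429.13, -3626.14, -30640.89]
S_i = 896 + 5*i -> [896, 901, 906, 911, 916]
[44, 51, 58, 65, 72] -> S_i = 44 + 7*i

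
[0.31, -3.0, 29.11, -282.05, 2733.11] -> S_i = 0.31*(-9.69)^i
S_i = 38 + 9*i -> [38, 47, 56, 65, 74]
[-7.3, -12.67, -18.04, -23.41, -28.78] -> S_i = -7.30 + -5.37*i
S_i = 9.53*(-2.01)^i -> [9.53, -19.16, 38.5, -77.39, 155.55]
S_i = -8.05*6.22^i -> [-8.05, -50.07, -311.44, -1937.17, -12049.18]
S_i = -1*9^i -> [-1, -9, -81, -729, -6561]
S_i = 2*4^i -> [2, 8, 32, 128, 512]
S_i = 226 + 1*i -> [226, 227, 228, 229, 230]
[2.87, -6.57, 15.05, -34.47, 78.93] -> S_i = 2.87*(-2.29)^i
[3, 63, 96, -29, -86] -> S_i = Random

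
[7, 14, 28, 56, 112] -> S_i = 7*2^i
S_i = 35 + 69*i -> [35, 104, 173, 242, 311]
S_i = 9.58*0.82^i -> [9.58, 7.86, 6.44, 5.28, 4.33]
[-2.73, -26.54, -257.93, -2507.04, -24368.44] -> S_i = -2.73*9.72^i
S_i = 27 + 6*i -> [27, 33, 39, 45, 51]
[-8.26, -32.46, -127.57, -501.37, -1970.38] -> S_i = -8.26*3.93^i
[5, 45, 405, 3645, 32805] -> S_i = 5*9^i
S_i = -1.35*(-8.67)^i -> [-1.35, 11.7, -101.48, 879.81, -7627.99]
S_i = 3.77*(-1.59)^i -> [3.77, -5.99, 9.53, -15.15, 24.1]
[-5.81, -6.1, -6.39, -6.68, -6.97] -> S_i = -5.81 + -0.29*i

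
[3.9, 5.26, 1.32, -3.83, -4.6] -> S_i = Random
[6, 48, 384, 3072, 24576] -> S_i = 6*8^i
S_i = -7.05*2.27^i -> [-7.05, -16.0, -36.33, -82.46, -187.19]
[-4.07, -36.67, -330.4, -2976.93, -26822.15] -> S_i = -4.07*9.01^i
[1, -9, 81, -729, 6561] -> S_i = 1*-9^i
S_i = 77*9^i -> [77, 693, 6237, 56133, 505197]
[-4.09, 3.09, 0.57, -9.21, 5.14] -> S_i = Random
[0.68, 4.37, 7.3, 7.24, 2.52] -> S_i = Random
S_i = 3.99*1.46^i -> [3.99, 5.83, 8.51, 12.42, 18.13]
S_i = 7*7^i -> [7, 49, 343, 2401, 16807]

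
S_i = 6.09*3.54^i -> [6.09, 21.56, 76.32, 270.16, 956.38]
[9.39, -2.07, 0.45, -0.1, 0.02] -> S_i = 9.39*(-0.22)^i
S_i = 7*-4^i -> [7, -28, 112, -448, 1792]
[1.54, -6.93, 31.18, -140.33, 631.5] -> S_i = 1.54*(-4.50)^i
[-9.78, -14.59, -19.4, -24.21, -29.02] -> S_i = -9.78 + -4.81*i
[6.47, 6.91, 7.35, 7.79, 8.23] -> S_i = 6.47 + 0.44*i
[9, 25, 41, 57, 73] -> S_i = 9 + 16*i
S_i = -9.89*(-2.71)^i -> [-9.89, 26.8, -72.63, 196.84, -533.43]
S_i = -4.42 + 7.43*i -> [-4.42, 3.01, 10.44, 17.87, 25.3]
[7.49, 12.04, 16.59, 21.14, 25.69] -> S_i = 7.49 + 4.55*i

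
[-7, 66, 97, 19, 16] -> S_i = Random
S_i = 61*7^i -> [61, 427, 2989, 20923, 146461]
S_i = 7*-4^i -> [7, -28, 112, -448, 1792]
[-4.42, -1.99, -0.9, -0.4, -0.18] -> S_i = -4.42*0.45^i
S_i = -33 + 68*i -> [-33, 35, 103, 171, 239]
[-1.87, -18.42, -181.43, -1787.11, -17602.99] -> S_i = -1.87*9.85^i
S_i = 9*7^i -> [9, 63, 441, 3087, 21609]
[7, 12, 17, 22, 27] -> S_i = 7 + 5*i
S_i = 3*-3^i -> [3, -9, 27, -81, 243]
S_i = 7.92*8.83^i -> [7.92, 69.93, 617.51, 5452.65, 48146.86]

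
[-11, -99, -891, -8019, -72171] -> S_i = -11*9^i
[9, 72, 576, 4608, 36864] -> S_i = 9*8^i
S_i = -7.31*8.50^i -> [-7.31, -62.14, -528.15, -4489.25, -38158.66]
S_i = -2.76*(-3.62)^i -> [-2.76, 9.99, -36.17, 130.93, -473.96]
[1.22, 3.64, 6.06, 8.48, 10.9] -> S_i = 1.22 + 2.42*i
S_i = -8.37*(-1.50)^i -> [-8.37, 12.56, -18.83, 28.25, -42.37]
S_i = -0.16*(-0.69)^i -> [-0.16, 0.11, -0.08, 0.05, -0.04]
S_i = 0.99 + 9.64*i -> [0.99, 10.63, 20.27, 29.91, 39.55]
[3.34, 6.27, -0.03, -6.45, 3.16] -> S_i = Random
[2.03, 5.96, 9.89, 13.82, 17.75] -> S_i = 2.03 + 3.93*i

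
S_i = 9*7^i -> [9, 63, 441, 3087, 21609]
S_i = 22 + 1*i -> [22, 23, 24, 25, 26]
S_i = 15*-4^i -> [15, -60, 240, -960, 3840]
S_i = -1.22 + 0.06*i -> [-1.22, -1.16, -1.1, -1.04, -0.98]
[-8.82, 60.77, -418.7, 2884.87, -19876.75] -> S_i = -8.82*(-6.89)^i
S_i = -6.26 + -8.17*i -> [-6.26, -14.43, -22.6, -30.77, -38.94]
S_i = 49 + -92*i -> [49, -43, -135, -227, -319]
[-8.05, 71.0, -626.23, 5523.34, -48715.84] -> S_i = -8.05*(-8.82)^i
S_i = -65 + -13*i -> [-65, -78, -91, -104, -117]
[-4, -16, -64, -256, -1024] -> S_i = -4*4^i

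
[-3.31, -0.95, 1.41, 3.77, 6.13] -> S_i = -3.31 + 2.36*i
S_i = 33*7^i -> [33, 231, 1617, 11319, 79233]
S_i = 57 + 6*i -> [57, 63, 69, 75, 81]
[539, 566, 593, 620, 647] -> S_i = 539 + 27*i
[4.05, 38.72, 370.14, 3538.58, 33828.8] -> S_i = 4.05*9.56^i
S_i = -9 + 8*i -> [-9, -1, 7, 15, 23]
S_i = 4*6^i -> [4, 24, 144, 864, 5184]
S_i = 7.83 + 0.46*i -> [7.83, 8.29, 8.75, 9.21, 9.67]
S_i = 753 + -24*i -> [753, 729, 705, 681, 657]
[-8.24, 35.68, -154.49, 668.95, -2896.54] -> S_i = -8.24*(-4.33)^i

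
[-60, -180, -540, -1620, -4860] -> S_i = -60*3^i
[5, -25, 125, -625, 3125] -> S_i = 5*-5^i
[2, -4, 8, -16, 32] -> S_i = 2*-2^i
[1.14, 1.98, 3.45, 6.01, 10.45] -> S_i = 1.14*1.74^i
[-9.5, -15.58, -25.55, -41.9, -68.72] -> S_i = -9.50*1.64^i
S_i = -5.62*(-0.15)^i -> [-5.62, 0.84, -0.13, 0.02, -0.0]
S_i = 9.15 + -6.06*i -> [9.15, 3.09, -2.97, -9.03, -15.09]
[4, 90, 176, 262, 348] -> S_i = 4 + 86*i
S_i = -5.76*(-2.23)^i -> [-5.76, 12.84, -28.64, 63.88, -142.44]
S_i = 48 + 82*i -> [48, 130, 212, 294, 376]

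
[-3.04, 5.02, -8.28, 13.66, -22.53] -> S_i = -3.04*(-1.65)^i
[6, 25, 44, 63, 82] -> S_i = 6 + 19*i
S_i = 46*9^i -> [46, 414, 3726, 33534, 301806]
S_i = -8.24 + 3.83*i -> [-8.24, -4.41, -0.58, 3.25, 7.08]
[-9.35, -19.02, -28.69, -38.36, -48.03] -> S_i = -9.35 + -9.67*i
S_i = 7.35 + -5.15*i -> [7.35, 2.2, -2.95, -8.1, -13.25]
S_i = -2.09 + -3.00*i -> [-2.09, -5.09, -8.09, -11.09, -14.09]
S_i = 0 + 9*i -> [0, 9, 18, 27, 36]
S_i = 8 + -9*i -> [8, -1, -10, -19, -28]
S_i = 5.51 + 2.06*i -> [5.51, 7.57, 9.63, 11.69, 13.75]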